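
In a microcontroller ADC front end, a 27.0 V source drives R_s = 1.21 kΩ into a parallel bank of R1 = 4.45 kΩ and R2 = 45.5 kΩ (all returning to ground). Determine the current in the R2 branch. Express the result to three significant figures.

Parallel bank: R_p = 1/(1/4.45 + 1/45.5) = 4.054 kΩ.
V_A = 27.0 × 4.054/5.264 = 20.79 V.
I(R2) = V_A / R2 = 20.79/45.5 = 0.4570 mA.

I ≈ 0.457 mA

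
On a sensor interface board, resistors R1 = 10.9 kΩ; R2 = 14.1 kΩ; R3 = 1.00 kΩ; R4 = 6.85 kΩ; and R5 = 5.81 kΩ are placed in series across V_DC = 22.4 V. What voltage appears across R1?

V ≈ 6.32 V

Series total: ΣR = 10.9 + 14.1 + 1.00 + 6.85 + 5.81 = 38.66 kΩ.
Voltage divider: V = V_DC · (10.90 / 38.66) = 22.4 × 0.2819 = 6.316 V.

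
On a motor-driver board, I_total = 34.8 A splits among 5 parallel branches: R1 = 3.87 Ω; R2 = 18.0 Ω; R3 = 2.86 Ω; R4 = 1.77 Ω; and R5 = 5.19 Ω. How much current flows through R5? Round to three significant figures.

I ≈ 4.72 A

Total conductance ΣG = 1/3.87 + 1/18.0 + 1/2.86 + 1/1.77 + 1/5.19 = 1.421 (units of 1/Ω).
By the current-divider rule, I = I_total · G_k/ΣG = 34.8 × 0.1356 = 4.718 A.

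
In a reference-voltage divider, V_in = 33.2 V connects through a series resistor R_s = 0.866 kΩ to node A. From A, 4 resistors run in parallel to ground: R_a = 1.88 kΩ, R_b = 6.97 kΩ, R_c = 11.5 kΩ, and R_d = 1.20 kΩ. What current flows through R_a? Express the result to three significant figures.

I ≈ 7.41 mA

Equivalent of the parallel group: R_p = 0.6267 kΩ.
Node voltage V_A = V_in · R_p/(R_s + R_p) = 33.2 × 0.4198 = 13.94 V.
I(R_a) = V_A / R_a = 13.94/1.88 = 7.414 mA.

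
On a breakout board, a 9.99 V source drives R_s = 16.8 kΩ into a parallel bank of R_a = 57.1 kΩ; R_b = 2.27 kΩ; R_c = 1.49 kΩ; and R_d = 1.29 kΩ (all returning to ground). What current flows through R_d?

Equivalent of the parallel group: R_p = 0.5251 kΩ.
V_A = 9.99 × 0.5251/17.33 = 0.3028 V.
I(R_d) = V_A / R_d = 0.3028/1.29 = 0.2347 mA.

I ≈ 0.235 mA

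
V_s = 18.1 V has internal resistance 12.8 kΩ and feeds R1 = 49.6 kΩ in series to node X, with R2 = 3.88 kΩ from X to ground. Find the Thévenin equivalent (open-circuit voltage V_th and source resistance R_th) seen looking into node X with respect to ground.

R1' = 12.8 + 49.6 = 62.40 kΩ (source resistance + R1).
V_th is the unloaded tap voltage: V_s · R2/(R1'+R2) = 18.1 × 0.05854 = 1.060 V.
Looking into X with the source shorted: R_th = R1'·R2/(R1'+R2) = 62.40 × 3.88/66.28 = 3.653 kΩ.

V_th ≈ 1.06 V, R_th ≈ 3.65 kΩ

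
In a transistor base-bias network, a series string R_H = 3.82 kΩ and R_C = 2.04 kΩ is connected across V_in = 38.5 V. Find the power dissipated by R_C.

The common current is I = 38.5/5.860 = 6.570 mA.
P(R_C) = I²·R_C = (6.570)² × 2.04 = 88.06 mW.

P ≈ 88.1 mW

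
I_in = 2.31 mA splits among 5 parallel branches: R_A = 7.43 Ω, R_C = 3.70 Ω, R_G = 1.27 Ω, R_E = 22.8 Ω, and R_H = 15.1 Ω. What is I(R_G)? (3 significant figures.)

I ≈ 1.40 mA

Total conductance ΣG = 1/7.43 + 1/3.70 + 1/1.27 + 1/22.8 + 1/15.1 = 1.302 (units of 1/Ω).
Current divider: I(R_G) = I_in · G_k/ΣG = 2.31 × (0.7874/1.302) = 2.31 × 0.6046 = 1.397 mA.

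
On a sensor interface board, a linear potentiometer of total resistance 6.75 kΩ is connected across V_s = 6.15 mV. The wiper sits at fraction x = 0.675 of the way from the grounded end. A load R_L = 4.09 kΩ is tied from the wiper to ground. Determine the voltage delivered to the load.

Lower segment x·R_p = 4.556 kΩ; upper segment (1−x)·R_p = 2.194 kΩ.
(x·R_p) ‖ R_L = 2.155 kΩ.
V_out = 6.15 × 2.155/(2.194 + 2.155) = 3.048 mV.

V_out ≈ 3.05 mV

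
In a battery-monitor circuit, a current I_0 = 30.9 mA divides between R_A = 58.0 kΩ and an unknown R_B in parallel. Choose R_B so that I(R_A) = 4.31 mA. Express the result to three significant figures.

Two-branch current divider: I_A = I_0 · R_B/(R_A + R_B).
4.31/30.9 = R_B/(R_A + R_B) → R_B = R_A · (0.1395)/(1 − 0.1395) = 58.0 × 0.1621 = 9.401 kΩ.

R_B ≈ 9.40 kΩ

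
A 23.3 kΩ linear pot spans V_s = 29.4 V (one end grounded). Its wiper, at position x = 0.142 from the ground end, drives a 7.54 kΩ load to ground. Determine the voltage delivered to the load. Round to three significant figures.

V_out ≈ 3.03 V

Lower segment x·R_p = 3.309 kΩ; upper segment (1−x)·R_p = 19.99 kΩ.
Lower segment in parallel with the load: 3.309 ‖ 7.54 = 2.300 kΩ.
Loaded-divider output: V_out = 29.4 × 0.1032 = 3.033 V.
(Unloaded: V_out = x·V_s = 4.17 V.)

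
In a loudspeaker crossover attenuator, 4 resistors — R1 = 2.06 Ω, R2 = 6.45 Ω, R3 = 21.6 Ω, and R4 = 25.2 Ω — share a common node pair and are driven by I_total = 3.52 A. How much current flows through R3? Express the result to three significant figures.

Total conductance ΣG = 1/2.06 + 1/6.45 + 1/21.6 + 1/25.2 = 0.7265 (units of 1/Ω).
By the current-divider rule, I = I_total · G_k/ΣG = 3.52 × 0.06373 = 0.2243 A.

I ≈ 0.224 A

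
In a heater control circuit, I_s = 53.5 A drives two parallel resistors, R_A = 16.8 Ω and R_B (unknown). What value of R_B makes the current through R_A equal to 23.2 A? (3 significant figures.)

R_B ≈ 12.9 Ω

In a two-way split, I_A/I_s = R_B/(R_A + R_B).
23.2/53.5 = R_B/(R_A + R_B) → R_B = R_A · (0.4336)/(1 − 0.4336) = 16.8 × 0.7657 = 12.86 Ω.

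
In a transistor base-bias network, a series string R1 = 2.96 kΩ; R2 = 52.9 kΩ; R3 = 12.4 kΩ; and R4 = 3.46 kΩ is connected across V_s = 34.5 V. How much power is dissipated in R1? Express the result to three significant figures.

The common current is I = 34.5/71.72 = 0.4810 mA.
V(R1) = I·R = 1.424 V; P = V·I = 1.424 × 0.4810 = 0.6849 mW.

P ≈ 0.685 mW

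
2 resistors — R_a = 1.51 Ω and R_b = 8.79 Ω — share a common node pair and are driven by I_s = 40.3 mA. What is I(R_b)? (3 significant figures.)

I ≈ 5.91 mA

With just two branches, the current splits inversely with resistance.
So I = 40.3 × 1.51/10.30 = 5.908 mA.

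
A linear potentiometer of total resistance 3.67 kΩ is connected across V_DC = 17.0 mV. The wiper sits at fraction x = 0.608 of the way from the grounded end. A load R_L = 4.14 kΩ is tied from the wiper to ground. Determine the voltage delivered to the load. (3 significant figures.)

The pot divides into 1.439 kΩ above the wiper and 2.231 kΩ below.
(x·R_p) ‖ R_L = 1.450 kΩ.
Then V_out = V_DC · 1.450/(1.439 + 1.450) = 8.533 mV.

V_out ≈ 8.53 mV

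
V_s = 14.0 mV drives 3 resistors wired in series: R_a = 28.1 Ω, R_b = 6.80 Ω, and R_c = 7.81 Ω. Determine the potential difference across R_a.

Total series resistance ΣR = 28.1 + 6.80 + 7.81 = 42.71 Ω.
V = V_s · R/ΣR = 14.0 × 0.6579 = 9.211 mV.

V ≈ 9.21 mV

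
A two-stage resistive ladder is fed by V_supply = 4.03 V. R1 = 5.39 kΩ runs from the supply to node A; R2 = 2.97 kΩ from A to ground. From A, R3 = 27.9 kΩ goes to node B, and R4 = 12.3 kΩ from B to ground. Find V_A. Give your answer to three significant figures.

Node A sees R2 in parallel with the series input of stage 2, R3 + R4 = 40.20 kΩ.
Effective lower resistance at A: R2 ‖ 40.20 = 2.766 kΩ.
So V_A = 4.03 × 0.3391 = 1.367 V.

V_A ≈ 1.37 V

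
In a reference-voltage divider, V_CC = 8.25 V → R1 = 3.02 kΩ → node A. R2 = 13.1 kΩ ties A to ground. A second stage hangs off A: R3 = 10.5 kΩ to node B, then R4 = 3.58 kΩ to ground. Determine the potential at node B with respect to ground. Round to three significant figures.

V_B ≈ 1.45 V

Node A sees R2 in parallel with the series input of stage 2, R3 + R4 = 14.08 kΩ.
R2 ‖ (R3+R4) = 6.786 kΩ.
First divider: V_A = V_CC · 6.786/(3.02 + 6.786) = 5.709 V.
Stage 2 is unloaded, so V_B = V_A · R4/(R3+R4) = 5.709 × 3.58/14.08 = 1.452 V.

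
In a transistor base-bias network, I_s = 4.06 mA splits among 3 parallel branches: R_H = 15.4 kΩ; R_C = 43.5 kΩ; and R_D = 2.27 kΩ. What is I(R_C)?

I ≈ 0.177 mA

Total conductance ΣG = 1/15.4 + 1/43.5 + 1/2.27 = 0.5285 (units of 1/kΩ).
Current divider: I(R_C) = I_s · G_k/ΣG = 4.06 × (0.02299/0.5285) = 4.06 × 0.04350 = 0.1766 mA.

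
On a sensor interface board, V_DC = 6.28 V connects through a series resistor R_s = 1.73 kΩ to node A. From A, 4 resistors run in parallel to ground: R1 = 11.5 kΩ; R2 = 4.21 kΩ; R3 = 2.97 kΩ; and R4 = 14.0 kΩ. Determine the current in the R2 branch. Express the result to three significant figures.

Equivalent of the parallel group: R_p = 1.365 kΩ.
V_A = 6.28 × 1.365/3.095 = 2.770 V.
Branch current I = V_A/R2 = 2.770/4.21 = 0.6579 mA.

I ≈ 0.658 mA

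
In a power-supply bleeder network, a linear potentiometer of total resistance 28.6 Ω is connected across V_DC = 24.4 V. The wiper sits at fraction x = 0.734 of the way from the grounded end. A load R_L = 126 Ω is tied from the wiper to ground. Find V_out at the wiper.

Split the track: R_lower = x·R_p = 20.99 Ω, R_upper = (1−x)·R_p = 7.608 Ω.
(x·R_p) ‖ R_L = 17.99 Ω.
Loaded-divider output: V_out = 24.4 × 0.7029 = 17.15 V.
(Unloaded: V_out = x·V_DC = 17.9 V.)

V_out ≈ 17.1 V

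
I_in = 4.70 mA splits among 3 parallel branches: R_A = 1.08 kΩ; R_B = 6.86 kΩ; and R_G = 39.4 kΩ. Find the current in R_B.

Conductances: ΣG = 1/1.08 + 1/6.86 + 1/39.4 = 1.097 (1/kΩ).
R_B takes the fraction G_k/ΣG = 0.1458/1.097 = 0.1329, so I = 4.70 × 0.1329 = 0.6245 mA.

I ≈ 0.625 mA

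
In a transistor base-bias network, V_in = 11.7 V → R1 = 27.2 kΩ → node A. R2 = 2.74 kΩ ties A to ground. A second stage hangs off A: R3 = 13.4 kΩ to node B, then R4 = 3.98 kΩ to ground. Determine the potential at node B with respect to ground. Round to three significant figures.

V_B ≈ 0.214 V

The second stage (R3 + R4 = 17.38 kΩ) loads node A in parallel with R2.
Effective lower resistance at A: R2 ‖ 17.38 = 2.367 kΩ.
First divider: V_A = V_in · 2.367/(27.2 + 2.367) = 0.9366 V.
V_B = V_A × 0.2290 = 0.2145 V.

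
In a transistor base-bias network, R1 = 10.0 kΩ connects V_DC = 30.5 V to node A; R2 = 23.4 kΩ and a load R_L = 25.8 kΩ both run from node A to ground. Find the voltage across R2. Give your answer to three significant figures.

The load sits in parallel with R2, giving an effective lower resistance R2' = R2·R_L/(R2+R_L) = 12.27 kΩ.
Then V_out = V_DC · R2'/(R1 + R2') = 30.5 × 12.27/22.27 = 16.80 V.
(Unloaded it would be 21.4 V; the load pulls it down.)

V_out ≈ 16.8 V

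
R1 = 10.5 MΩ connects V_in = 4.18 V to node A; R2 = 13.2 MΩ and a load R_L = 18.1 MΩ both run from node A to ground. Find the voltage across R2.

V_out ≈ 1.76 V

First combine the lower leg with the load: R2 ‖ R_L = 7.633 MΩ.
Then V_out = V_in · R2'/(R1 + R2') = 4.18 × 7.633/18.13 = 1.760 V.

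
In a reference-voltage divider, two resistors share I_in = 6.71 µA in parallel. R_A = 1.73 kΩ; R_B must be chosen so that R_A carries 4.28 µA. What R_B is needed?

R_B ≈ 3.05 kΩ

In a two-way split, I_A/I_in = R_B/(R_A + R_B).
4.28/6.71 = R_B/(R_A + R_B) → R_B = R_A · (0.6379)/(1 − 0.6379) = 1.73 × 1.761 = 3.047 kΩ.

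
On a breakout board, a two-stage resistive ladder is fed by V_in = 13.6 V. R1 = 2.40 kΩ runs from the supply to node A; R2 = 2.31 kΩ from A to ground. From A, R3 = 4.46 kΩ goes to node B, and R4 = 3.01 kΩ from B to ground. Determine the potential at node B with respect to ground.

Looking into the second stage from A: R3 + R4 = 7.470 kΩ appears in parallel with R2.
R2 ‖ (R3+R4) = 1.764 kΩ.
First divider: V_A = V_in · 1.764/(2.40 + 1.764) = 5.762 V.
Then the unloaded second divider: V_B = V_A × R4/(R3+R4) = 5.762 × 0.4029 = 2.322 V.

V_B ≈ 2.32 V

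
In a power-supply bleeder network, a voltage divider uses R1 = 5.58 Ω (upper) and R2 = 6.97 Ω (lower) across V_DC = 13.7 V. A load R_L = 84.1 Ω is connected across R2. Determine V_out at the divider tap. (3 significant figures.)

V_out ≈ 7.34 V

The load sits in parallel with R2, giving an effective lower resistance R2' = R2·R_L/(R2+R_L) = 6.437 Ω.
Voltage divider with the loaded lower leg: V_out = 13.7 × 6.437/(5.58 + 6.437) = 13.7 × 0.5356 = 7.338 V.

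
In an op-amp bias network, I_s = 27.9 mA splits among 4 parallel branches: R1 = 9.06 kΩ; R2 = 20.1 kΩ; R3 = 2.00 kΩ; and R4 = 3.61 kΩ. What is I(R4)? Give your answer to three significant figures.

I ≈ 8.25 mA

Total conductance ΣG = 1/9.06 + 1/20.1 + 1/2.00 + 1/3.61 = 0.9371 (units of 1/kΩ).
Current divider: I(R4) = I_s · G_k/ΣG = 27.9 × (0.2770/0.9371) = 27.9 × 0.2956 = 8.247 mA.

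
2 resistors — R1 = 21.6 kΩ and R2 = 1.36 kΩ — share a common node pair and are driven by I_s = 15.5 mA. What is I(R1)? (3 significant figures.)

I ≈ 0.918 mA

Two-branch current divider: I_k = I_s · R_other/(R_1 + R_2).
So I = 15.5 × 1.36/22.96 = 0.9181 mA.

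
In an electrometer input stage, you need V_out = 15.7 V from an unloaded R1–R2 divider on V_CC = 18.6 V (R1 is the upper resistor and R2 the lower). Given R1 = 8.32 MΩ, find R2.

V_out/V_CC = R2/(R1+R2) = 0.8441.
Rearranging, R2 = R1·k/(1−k) = 8.32 × 5.414 = 45.04 MΩ.

R2 ≈ 45.0 MΩ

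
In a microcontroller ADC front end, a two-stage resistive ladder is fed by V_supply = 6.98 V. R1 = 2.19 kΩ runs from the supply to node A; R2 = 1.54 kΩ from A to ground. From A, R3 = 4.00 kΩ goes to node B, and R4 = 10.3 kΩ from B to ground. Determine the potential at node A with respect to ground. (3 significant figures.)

V_A ≈ 2.71 V

The second stage (R3 + R4 = 14.30 kΩ) loads node A in parallel with R2.
R2 ‖ (R3+R4) = 1.390 kΩ.
V_A = 6.98 × 1.390/(2.19 + 1.390) = 2.710 V.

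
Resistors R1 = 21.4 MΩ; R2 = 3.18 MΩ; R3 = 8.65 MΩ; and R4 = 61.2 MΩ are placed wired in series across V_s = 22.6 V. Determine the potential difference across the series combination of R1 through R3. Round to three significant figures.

Series total: ΣR = 21.4 + 3.18 + 8.65 + 61.2 = 94.43 MΩ.
R_{R1..R3} = 21.4 + 3.18 + 8.65 = 33.23 MΩ.
V = V_s · R/ΣR = 22.6 × 0.3519 = 7.953 V.

V ≈ 7.95 V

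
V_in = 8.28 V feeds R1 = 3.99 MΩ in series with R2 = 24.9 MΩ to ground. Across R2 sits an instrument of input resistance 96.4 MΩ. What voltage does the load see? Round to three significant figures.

V_out ≈ 6.89 V

First combine the lower leg with the load: R2 ‖ R_L = 19.79 MΩ.
Voltage divider with the loaded lower leg: V_out = 8.28 × 19.79/(3.99 + 19.79) = 8.28 × 0.8322 = 6.891 V.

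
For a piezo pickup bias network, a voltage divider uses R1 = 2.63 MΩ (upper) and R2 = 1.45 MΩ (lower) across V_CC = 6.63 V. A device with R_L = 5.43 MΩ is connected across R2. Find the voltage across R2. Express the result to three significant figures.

First combine the lower leg with the load: R2 ‖ R_L = 1.144 MΩ.
Now apply the divider: V_out = 6.63 × 0.3032 = 2.010 V.

V_out ≈ 2.01 V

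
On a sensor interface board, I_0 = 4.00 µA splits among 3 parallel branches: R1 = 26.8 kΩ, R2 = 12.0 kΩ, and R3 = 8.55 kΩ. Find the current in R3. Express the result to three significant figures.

Total conductance ΣG = 1/26.8 + 1/12.0 + 1/8.55 = 0.2376 (units of 1/kΩ).
R3 takes the fraction G_k/ΣG = 0.1170/0.2376 = 0.4922, so I = 4.00 × 0.4922 = 1.969 µA.

I ≈ 1.97 µA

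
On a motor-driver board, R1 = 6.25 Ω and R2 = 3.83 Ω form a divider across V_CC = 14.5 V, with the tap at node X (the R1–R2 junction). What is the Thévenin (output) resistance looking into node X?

R_th ≈ 2.37 Ω

Looking into X with the source shorted: R_th = R1·R2/(R1+R2) = 6.250 × 3.83/10.08 = 2.375 Ω.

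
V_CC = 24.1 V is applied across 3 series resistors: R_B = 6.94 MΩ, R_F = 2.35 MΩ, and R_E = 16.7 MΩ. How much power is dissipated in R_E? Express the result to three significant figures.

P ≈ 14.4 µW

Series current I = V_CC/ΣR = 24.1/25.99 = 0.9273 µA.
P = I²R = 0.8598 × 16.7 = 14.36 µW.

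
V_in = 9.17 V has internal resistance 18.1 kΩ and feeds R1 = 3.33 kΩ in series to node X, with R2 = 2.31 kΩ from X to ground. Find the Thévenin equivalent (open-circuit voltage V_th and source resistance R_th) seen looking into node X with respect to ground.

R1' = 18.1 + 3.33 = 21.43 kΩ (source resistance + R1).
Open-circuit (no load on X): V_th = V_in · R2/(R1' + R2) = 9.17 × 2.31/(21.43 + 2.31) = 0.8923 V.
Zeroing V_in shorts the top of R1' to ground, so R_th = R1' ‖ R2 = 2.085 kΩ.

V_th ≈ 0.892 V, R_th ≈ 2.09 kΩ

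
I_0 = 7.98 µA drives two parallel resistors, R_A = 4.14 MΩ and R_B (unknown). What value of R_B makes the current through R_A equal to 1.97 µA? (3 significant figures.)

R_B ≈ 1.36 MΩ

In a two-way split, I_A/I_0 = R_B/(R_A + R_B).
1.97/7.98 = R_B/(R_A + R_B) → R_B = R_A · (0.2469)/(1 − 0.2469) = 4.14 × 0.3278 = 1.357 MΩ.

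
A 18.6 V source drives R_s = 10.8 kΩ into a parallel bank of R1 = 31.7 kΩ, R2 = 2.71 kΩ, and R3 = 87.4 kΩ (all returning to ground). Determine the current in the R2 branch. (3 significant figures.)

Combine the parallel branches: R_p = (1/31.7 + 1/2.71 + 1/87.4)⁻¹ = 2.427 kΩ.
V_A = 18.6 × 2.427/13.23 = 3.413 V.
Branch current I = V_A/R2 = 3.413/2.71 = 1.259 mA.

I ≈ 1.26 mA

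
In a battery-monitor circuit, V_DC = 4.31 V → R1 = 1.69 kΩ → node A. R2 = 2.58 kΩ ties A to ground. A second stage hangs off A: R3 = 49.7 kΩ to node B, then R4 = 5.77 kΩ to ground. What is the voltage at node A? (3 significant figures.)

V_A ≈ 2.56 V

Looking into the second stage from A: R3 + R4 = 55.47 kΩ appears in parallel with R2.
R2 ‖ (R3+R4) = 2.465 kΩ.
V_A = 4.31 × 2.465/(1.69 + 2.465) = 2.557 V.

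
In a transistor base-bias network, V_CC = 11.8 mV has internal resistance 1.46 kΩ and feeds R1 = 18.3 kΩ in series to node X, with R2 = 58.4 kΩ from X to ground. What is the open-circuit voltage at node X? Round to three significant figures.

V_th ≈ 8.82 mV

R1' = 1.46 + 18.3 = 19.76 kΩ (source resistance + R1).
Open-circuit (no load on X): V_th = V_CC · R2/(R1' + R2) = 11.8 × 58.4/(19.76 + 58.4) = 8.817 mV.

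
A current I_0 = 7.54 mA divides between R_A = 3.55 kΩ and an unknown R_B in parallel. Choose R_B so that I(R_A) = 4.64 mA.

R_B ≈ 5.68 kΩ

In a two-way split, I_A/I_0 = R_B/(R_A + R_B).
4.64/7.54 = R_B/(R_A + R_B) → R_B = R_A · (0.6154)/(1 − 0.6154) = 3.55 × 1.600 = 5.680 kΩ.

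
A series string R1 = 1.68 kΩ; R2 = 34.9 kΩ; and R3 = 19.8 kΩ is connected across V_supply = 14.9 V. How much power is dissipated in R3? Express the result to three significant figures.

P ≈ 1.38 mW

ΣR = 56.38 kΩ → I = 14.9/56.38 = 0.2643 mA.
P(R3) = I²·R3 = (0.2643)² × 19.8 = 1.383 mW.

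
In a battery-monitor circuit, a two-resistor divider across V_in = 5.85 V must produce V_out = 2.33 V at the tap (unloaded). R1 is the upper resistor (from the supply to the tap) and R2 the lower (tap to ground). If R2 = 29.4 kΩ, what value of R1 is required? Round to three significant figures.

The divider ratio is R2/(R1+R2) = 2.33/5.85 = 0.3983.
R1 = R2·(1/k − 1) = 29.4 × 1.511 = 44.42 kΩ.

R1 ≈ 44.4 kΩ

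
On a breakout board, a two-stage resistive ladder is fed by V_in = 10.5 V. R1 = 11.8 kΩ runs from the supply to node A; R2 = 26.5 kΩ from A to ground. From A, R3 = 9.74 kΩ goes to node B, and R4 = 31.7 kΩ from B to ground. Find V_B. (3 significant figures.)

Node A sees R2 in parallel with the series input of stage 2, R3 + R4 = 41.44 kΩ.
Effective lower resistance at A: R2 ‖ 41.44 = 16.16 kΩ.
So V_A = 10.5 × 0.5780 = 6.069 V.
Stage 2 is unloaded, so V_B = V_A · R4/(R3+R4) = 6.069 × 31.7/41.44 = 4.643 V.

V_B ≈ 4.64 V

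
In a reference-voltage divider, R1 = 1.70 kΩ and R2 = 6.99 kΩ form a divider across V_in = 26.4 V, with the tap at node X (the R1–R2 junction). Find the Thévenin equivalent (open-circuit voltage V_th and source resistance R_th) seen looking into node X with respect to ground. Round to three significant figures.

With X open, the divider is unloaded: V_th = 26.4 × 6.99/8.690 = 21.24 V.
Zeroing V_in shorts the top of R1 to ground, so R_th = R1 ‖ R2 = 1.367 kΩ.

V_th ≈ 21.2 V, R_th ≈ 1.37 kΩ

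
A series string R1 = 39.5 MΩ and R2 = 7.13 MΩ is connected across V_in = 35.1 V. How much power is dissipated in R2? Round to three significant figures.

P ≈ 4.04 µW

Series current I = V_in/ΣR = 35.1/46.63 = 0.7527 µA.
V(R2) = I·R = 5.367 V; P = V·I = 5.367 × 0.7527 = 4.040 µW.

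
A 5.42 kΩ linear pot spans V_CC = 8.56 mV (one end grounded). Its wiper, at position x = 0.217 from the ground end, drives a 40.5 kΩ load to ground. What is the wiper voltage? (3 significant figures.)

The pot divides into 4.244 kΩ above the wiper and 1.176 kΩ below.
Lower segment in parallel with the load: 1.176 ‖ 40.5 = 1.143 kΩ.
V_out = 8.56 × 1.143/(4.244 + 1.143) = 1.816 mV.

V_out ≈ 1.82 mV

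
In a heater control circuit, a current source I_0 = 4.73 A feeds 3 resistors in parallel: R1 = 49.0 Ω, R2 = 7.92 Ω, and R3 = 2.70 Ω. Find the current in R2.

Conductances: ΣG = 1/49.0 + 1/7.92 + 1/2.70 = 0.5170 (1/Ω).
R2 takes the fraction G_k/ΣG = 0.1263/0.5170 = 0.2442, so I = 4.73 × 0.2442 = 1.155 A.

I ≈ 1.16 A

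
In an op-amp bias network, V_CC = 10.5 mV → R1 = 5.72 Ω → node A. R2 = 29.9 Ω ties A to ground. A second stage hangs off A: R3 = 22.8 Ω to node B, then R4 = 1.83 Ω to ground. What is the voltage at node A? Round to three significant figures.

V_A ≈ 7.38 mV

Node A sees R2 in parallel with the series input of stage 2, R3 + R4 = 24.63 Ω.
Effective lower resistance at A: R2 ‖ 24.63 = 13.51 Ω.
First divider: V_A = V_CC · 13.51/(5.72 + 13.51) = 7.376 mV.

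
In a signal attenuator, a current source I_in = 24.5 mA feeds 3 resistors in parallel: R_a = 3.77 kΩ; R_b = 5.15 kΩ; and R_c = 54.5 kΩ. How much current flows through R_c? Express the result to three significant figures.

I ≈ 0.941 mA

Total conductance ΣG = 1/3.77 + 1/5.15 + 1/54.5 = 0.4778 (units of 1/kΩ).
R_c takes the fraction G_k/ΣG = 0.01835/0.4778 = 0.03840, so I = 24.5 × 0.03840 = 0.9409 mA.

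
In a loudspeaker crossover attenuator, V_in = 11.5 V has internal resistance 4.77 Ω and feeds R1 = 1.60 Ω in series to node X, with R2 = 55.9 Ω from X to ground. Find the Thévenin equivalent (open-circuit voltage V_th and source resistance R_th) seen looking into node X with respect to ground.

V_th ≈ 10.3 V, R_th ≈ 5.72 Ω

R1' = 4.77 + 1.60 = 6.370 Ω (source resistance + R1).
V_th is the unloaded tap voltage: V_in · R2/(R1'+R2) = 11.5 × 0.8977 = 10.32 V.
Zeroing V_in shorts the top of R1' to ground, so R_th = R1' ‖ R2 = 5.718 Ω.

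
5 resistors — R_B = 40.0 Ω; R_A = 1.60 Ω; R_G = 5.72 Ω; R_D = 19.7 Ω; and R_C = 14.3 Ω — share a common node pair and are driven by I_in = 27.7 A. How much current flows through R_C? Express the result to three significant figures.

ΣG = 1/40.0 + 1/1.60 + 1/5.72 + 1/19.7 + 1/14.3 = 0.9455.
Current divider: I(R_C) = I_in · G_k/ΣG = 27.7 × (0.06993/0.9455) = 27.7 × 0.07396 = 2.049 A.

I ≈ 2.05 A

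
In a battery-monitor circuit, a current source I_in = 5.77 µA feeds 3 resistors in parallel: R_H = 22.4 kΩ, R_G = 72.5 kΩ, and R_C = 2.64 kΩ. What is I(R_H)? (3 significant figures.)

Conductances: ΣG = 1/22.4 + 1/72.5 + 1/2.64 = 0.4372 (1/kΩ).
Current divider: I(R_H) = I_in · G_k/ΣG = 5.77 × (0.04464/0.4372) = 5.77 × 0.1021 = 0.5891 µA.

I ≈ 0.589 µA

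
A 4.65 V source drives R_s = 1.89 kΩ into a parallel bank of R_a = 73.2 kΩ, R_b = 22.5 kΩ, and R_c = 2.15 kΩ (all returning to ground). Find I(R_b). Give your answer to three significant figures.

Combine the parallel branches: R_p = (1/73.2 + 1/22.5 + 1/2.15)⁻¹ = 1.911 kΩ.
V_A by voltage divider: V_A = 4.65 × 1.911/(1.89 + 1.911) = 2.338 V.
I(R_b) = V_A / R_b = 2.338/22.5 = 0.1039 mA.

I ≈ 0.104 mA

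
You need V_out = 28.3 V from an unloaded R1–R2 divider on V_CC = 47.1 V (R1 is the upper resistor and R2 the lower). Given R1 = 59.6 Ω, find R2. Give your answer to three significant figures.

The divider ratio is R2/(R1+R2) = 28.3/47.1 = 0.6008.
R2 = R1 · 0.6008/(1 − 0.6008) = 89.72 Ω.

R2 ≈ 89.7 Ω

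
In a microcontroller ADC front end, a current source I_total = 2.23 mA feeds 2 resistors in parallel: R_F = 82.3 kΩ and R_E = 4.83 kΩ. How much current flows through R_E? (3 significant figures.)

I ≈ 2.11 mA

Two-branch current divider: I_k = I_total · R_other/(R_1 + R_2).
I(R_E) = 2.23 × 82.3/(82.3 + 4.83) = 2.23 × 0.9446 = 2.106 mA.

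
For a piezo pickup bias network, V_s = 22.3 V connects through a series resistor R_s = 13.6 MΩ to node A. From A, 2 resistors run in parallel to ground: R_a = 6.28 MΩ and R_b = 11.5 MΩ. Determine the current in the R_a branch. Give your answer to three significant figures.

I ≈ 0.817 µA

Equivalent of the parallel group: R_p = 4.062 MΩ.
Node voltage V_A = V_s · R_p/(R_s + R_p) = 22.3 × 0.2300 = 5.129 V.
Branch current I = V_A/R_a = 5.129/6.28 = 0.8166 µA.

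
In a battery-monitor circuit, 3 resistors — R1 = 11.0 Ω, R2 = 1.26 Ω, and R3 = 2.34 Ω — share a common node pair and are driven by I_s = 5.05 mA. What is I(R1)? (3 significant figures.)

Conductances: ΣG = 1/11.0 + 1/1.26 + 1/2.34 = 1.312 (1/Ω).
Current divider: I(R1) = I_s · G_k/ΣG = 5.05 × (0.09091/1.312) = 5.05 × 0.06930 = 0.3499 mA.

I ≈ 0.350 mA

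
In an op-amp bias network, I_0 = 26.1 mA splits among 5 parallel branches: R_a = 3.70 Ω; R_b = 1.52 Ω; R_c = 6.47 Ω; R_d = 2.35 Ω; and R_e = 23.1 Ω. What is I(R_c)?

Total conductance ΣG = 1/3.70 + 1/1.52 + 1/6.47 + 1/2.35 + 1/23.1 = 1.552 (units of 1/Ω).
By the current-divider rule, I = I_0 · G_k/ΣG = 26.1 × 0.09962 = 2.600 mA.

I ≈ 2.60 mA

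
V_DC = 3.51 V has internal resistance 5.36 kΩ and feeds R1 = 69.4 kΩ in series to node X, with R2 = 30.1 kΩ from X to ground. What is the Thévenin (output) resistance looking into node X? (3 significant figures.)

R_th ≈ 21.5 kΩ

R1' = 5.36 + 69.4 = 74.76 kΩ (source resistance + R1).
With V_DC suppressed (replaced by a short), R_th = R1' ‖ R2 = (74.76 × 30.1)/(74.76 + 30.1) = 21.46 kΩ.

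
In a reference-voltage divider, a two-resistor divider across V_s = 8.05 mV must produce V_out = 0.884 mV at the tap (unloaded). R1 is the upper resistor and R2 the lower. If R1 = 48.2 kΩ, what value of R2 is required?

R2 ≈ 5.95 kΩ

V_out/V_s = R2/(R1+R2) = 0.1098.
R2 = R1 · 0.1098/(1 − 0.1098) = 5.946 kΩ.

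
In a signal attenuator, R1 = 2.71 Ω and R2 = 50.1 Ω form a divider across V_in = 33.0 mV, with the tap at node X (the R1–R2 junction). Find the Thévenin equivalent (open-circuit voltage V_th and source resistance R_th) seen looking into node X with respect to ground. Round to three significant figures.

Open-circuit (no load on X): V_th = V_in · R2/(R1 + R2) = 33.0 × 50.1/(2.710 + 50.1) = 31.31 mV.
With V_in suppressed (replaced by a short), R_th = R1 ‖ R2 = (2.710 × 50.1)/(2.710 + 50.1) = 2.571 Ω.

V_th ≈ 31.3 mV, R_th ≈ 2.57 Ω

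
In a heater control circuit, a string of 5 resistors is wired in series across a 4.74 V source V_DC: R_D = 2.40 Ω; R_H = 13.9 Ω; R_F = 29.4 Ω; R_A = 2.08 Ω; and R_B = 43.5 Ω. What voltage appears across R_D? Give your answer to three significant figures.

Total series resistance ΣR = 2.40 + 13.9 + 29.4 + 2.08 + 43.5 = 91.28 Ω.
Voltage divider: V = V_DC · (2.400 / 91.28) = 4.74 × 0.02629 = 0.1246 V.

V ≈ 0.125 V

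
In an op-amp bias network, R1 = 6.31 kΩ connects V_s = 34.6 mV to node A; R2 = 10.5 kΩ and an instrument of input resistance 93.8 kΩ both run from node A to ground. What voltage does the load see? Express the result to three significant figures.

The load sits in parallel with R2, giving an effective lower resistance R2' = R2·R_L/(R2+R_L) = 9.443 kΩ.
Voltage divider with the loaded lower leg: V_out = 34.6 × 9.443/(6.31 + 9.443) = 34.6 × 0.5994 = 20.74 mV.
(Unloaded it would be 21.6 mV; the load pulls it down.)

V_out ≈ 20.7 mV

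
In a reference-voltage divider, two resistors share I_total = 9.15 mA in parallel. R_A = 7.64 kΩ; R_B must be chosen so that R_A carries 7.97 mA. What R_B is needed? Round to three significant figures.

In a two-way split, I_A/I_total = R_B/(R_A + R_B).
With f = 0.8710, R_B = R_A · f/(1−f) = 7.64 × 6.754 = 51.60 kΩ.

R_B ≈ 51.6 kΩ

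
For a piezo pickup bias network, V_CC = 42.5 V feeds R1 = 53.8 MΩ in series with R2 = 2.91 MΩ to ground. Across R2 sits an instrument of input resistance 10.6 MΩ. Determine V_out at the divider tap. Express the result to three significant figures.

First combine the lower leg with the load: R2 ‖ R_L = 2.283 MΩ.
Voltage divider with the loaded lower leg: V_out = 42.5 × 2.283/(53.8 + 2.283) = 42.5 × 0.04071 = 1.730 V.

V_out ≈ 1.73 V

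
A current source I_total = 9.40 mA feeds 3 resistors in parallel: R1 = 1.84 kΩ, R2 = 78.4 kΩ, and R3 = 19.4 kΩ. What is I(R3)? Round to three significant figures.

I ≈ 0.797 mA

ΣG = 1/1.84 + 1/78.4 + 1/19.4 = 0.6078.
Current divider: I(R3) = I_total · G_k/ΣG = 9.40 × (0.05155/0.6078) = 9.40 × 0.08481 = 0.7972 mA.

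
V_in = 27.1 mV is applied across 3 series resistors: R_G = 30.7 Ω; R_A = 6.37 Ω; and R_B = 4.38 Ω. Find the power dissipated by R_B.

P ≈ 1.87 µW

ΣR = 41.45 Ω → I = 27.1/41.45 = 0.6538 mA.
P = I²R = 0.4275 × 4.38 = 1.872 µW.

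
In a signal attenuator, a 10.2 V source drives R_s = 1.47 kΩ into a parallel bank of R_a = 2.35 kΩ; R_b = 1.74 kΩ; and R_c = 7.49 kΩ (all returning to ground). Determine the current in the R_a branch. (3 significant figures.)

I ≈ 1.63 mA

Combine the parallel branches: R_p = (1/2.35 + 1/1.74 + 1/7.49)⁻¹ = 0.8820 kΩ.
V_A by voltage divider: V_A = 10.2 × 0.8820/(1.47 + 0.8820) = 3.825 V.
I(R_a) = V_A / R_a = 3.825/2.35 = 1.628 mA.
(Check via current divider: I_total = 4.337 mA; share G_k/ΣG = 0.3753 → same result.)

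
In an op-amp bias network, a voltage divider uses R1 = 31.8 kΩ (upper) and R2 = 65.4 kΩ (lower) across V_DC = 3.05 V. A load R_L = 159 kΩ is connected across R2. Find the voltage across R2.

V_out ≈ 1.81 V

The load sits in parallel with R2, giving an effective lower resistance R2' = R2·R_L/(R2+R_L) = 46.34 kΩ.
Then V_out = V_DC · R2'/(R1 + R2') = 3.05 × 46.34/78.14 = 1.809 V.
(Unloaded it would be 2.05 V; the load pulls it down.)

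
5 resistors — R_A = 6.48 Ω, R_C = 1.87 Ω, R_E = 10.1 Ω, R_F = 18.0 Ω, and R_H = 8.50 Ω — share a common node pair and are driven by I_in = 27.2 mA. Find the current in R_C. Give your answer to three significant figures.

I ≈ 15.1 mA

Total conductance ΣG = 1/6.48 + 1/1.87 + 1/10.1 + 1/18.0 + 1/8.50 = 0.9613 (units of 1/Ω).
By the current-divider rule, I = I_in · G_k/ΣG = 27.2 × 0.5563 = 15.13 mA.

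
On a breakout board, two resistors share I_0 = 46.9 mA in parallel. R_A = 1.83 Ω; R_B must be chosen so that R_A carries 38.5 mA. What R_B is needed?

R_B ≈ 8.39 Ω

The fraction through R_A equals R_B/(R_A+R_B).
38.5/46.9 = R_B/(R_A + R_B) → R_B = R_A · (0.8209)/(1 − 0.8209) = 1.83 × 4.583 = 8.388 Ω.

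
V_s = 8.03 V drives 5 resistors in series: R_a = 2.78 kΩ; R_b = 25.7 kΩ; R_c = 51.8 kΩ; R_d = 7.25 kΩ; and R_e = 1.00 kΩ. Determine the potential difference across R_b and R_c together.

V ≈ 7.03 V

ΣR = 2.78 + 25.7 + 51.8 + 7.25 + 1.00 = 88.53 kΩ.
R_{R_b..R_c} = 25.7 + 51.8 = 77.50 kΩ.
By the voltage-divider rule, V = 8.03 × 77.50/88.53 = 7.030 V.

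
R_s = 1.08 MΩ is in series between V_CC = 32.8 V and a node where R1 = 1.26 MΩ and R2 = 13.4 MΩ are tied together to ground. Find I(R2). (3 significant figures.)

Parallel bank: R_p = 1/(1/1.26 + 1/13.4) = 1.152 MΩ.
V_A by voltage divider: V_A = 32.8 × 1.152/(1.08 + 1.152) = 16.93 V.
I(R2) = V_A / R2 = 16.93/13.4 = 1.263 µA.

I ≈ 1.26 µA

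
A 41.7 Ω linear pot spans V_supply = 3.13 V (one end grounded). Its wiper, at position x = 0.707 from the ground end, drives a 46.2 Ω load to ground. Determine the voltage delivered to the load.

The pot divides into 12.22 Ω above the wiper and 29.48 Ω below.
R_L loads the lower segment: effective lower R = 18.00 Ω.
Loaded-divider output: V_out = 3.13 × 0.5956 = 1.864 V.

V_out ≈ 1.86 V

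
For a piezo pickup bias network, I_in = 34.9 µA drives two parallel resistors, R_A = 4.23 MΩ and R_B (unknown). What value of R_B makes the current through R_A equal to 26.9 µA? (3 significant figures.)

Two-branch current divider: I_A = I_in · R_B/(R_A + R_B).
26.9/34.9 = R_B/(R_A + R_B) → R_B = R_A · (0.7708)/(1 − 0.7708) = 4.23 × 3.363 = 14.22 MΩ.

R_B ≈ 14.2 MΩ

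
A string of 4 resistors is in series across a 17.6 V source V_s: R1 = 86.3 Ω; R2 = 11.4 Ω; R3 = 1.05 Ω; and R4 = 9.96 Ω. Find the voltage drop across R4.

ΣR = 86.3 + 11.4 + 1.05 + 9.96 = 108.7 Ω.
Voltage divider: V = V_s · (9.960 / 108.7) = 17.6 × 0.09162 = 1.613 V.

V ≈ 1.61 V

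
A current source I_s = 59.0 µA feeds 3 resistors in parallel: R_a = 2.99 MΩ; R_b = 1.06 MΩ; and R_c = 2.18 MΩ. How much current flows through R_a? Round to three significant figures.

I ≈ 11.4 µA

Total conductance ΣG = 1/2.99 + 1/1.06 + 1/2.18 = 1.737 (units of 1/MΩ).
Current divider: I(R_a) = I_s · G_k/ΣG = 59.0 × (0.3344/1.737) = 59.0 × 0.1926 = 11.36 µA.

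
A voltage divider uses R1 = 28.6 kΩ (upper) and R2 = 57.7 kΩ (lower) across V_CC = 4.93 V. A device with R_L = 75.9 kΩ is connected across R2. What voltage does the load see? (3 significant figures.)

V_out ≈ 2.63 V

The load sits in parallel with R2, giving an effective lower resistance R2' = R2·R_L/(R2+R_L) = 32.78 kΩ.
Then V_out = V_CC · R2'/(R1 + R2') = 4.93 × 32.78/61.38 = 2.633 V.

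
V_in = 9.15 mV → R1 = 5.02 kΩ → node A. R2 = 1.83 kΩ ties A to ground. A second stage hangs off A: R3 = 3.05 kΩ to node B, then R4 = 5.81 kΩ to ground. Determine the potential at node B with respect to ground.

The second stage (R3 + R4 = 8.860 kΩ) loads node A in parallel with R2.
R2 ‖ (R3+R4) = 1.517 kΩ.
First divider: V_A = V_in · 1.517/(5.02 + 1.517) = 2.123 mV.
Stage 2 is unloaded, so V_B = V_A · R4/(R3+R4) = 2.123 × 5.81/8.860 = 1.392 mV.

V_B ≈ 1.39 mV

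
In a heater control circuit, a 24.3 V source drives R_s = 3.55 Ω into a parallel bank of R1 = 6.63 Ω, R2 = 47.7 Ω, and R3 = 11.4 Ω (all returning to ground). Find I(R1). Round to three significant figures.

I ≈ 1.91 A

Parallel bank: R_p = 1/(1/6.63 + 1/47.7 + 1/11.4) = 3.853 Ω.
V_A by voltage divider: V_A = 24.3 × 3.853/(3.55 + 3.853) = 12.65 V.
Branch current I = V_A/R1 = 12.65/6.63 = 1.908 A.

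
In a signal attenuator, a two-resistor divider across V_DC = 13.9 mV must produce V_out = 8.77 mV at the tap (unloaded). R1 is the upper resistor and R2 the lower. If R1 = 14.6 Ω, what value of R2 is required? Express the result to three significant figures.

V_out/V_DC = R2/(R1+R2) = 0.6309.
R2 = R1 · 0.6309/(1 − 0.6309) = 24.96 Ω.

R2 ≈ 25.0 Ω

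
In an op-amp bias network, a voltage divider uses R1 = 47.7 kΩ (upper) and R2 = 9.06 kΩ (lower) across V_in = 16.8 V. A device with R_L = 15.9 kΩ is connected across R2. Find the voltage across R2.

The load sits in parallel with R2, giving an effective lower resistance R2' = R2·R_L/(R2+R_L) = 5.771 kΩ.
Then V_out = V_in · R2'/(R1 + R2') = 16.8 × 5.771/53.47 = 1.813 V.

V_out ≈ 1.81 V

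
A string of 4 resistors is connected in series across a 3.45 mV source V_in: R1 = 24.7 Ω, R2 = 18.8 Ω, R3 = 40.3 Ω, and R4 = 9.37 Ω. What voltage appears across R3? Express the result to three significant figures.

V ≈ 1.49 mV

Total series resistance ΣR = 24.7 + 18.8 + 40.3 + 9.37 = 93.17 Ω.
V = V_in · R/ΣR = 3.45 × 0.4325 = 1.492 mV.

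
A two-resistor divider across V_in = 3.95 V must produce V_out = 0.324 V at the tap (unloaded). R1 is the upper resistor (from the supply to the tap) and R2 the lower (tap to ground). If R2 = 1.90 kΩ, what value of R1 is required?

R1 ≈ 21.3 kΩ

V_out/V_in = R2/(R1+R2) = 0.08203.
Rearranging, R1 = R2·(1−k)/k = 1.90 × 11.19 = 21.26 kΩ.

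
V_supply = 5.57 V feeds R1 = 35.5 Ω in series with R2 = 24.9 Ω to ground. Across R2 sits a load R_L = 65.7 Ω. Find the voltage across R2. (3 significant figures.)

First combine the lower leg with the load: R2 ‖ R_L = 18.06 Ω.
Voltage divider with the loaded lower leg: V_out = 5.57 × 18.06/(35.5 + 18.06) = 5.57 × 0.3372 = 1.878 V.

V_out ≈ 1.88 V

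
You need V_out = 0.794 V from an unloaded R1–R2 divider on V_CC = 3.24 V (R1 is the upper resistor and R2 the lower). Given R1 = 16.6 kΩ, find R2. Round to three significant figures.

Required fraction k = V_out/V_CC = 0.2451.
R2 = R1 · 0.2451/(1 − 0.2451) = 5.389 kΩ.

R2 ≈ 5.39 kΩ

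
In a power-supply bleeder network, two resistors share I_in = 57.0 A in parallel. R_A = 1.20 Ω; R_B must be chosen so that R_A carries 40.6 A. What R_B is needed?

Two-branch current divider: I_A = I_in · R_B/(R_A + R_B).
40.6/57.0 = R_B/(R_A + R_B) → R_B = R_A · (0.7123)/(1 − 0.7123) = 1.20 × 2.476 = 2.971 Ω.

R_B ≈ 2.97 Ω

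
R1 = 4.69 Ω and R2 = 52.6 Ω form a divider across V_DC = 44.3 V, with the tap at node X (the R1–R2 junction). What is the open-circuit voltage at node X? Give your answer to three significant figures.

V_th ≈ 40.7 V

With X open, the divider is unloaded: V_th = 44.3 × 52.6/57.29 = 40.67 V.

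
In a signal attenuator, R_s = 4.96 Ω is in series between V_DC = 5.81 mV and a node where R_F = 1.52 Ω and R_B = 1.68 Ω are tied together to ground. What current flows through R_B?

I ≈ 0.479 mA

Equivalent of the parallel group: R_p = 0.7980 Ω.
Node voltage V_A = V_DC · R_p/(R_s + R_p) = 5.81 × 0.1386 = 0.8052 mV.
Branch current I = V_A/R_B = 0.8052/1.68 = 0.4793 mA.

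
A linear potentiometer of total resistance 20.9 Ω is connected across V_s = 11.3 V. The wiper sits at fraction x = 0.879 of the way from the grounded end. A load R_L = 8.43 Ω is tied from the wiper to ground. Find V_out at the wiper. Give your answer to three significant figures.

The pot divides into 2.529 Ω above the wiper and 18.37 Ω below.
Lower segment in parallel with the load: 18.37 ‖ 8.43 = 5.778 Ω.
Then V_out = V_s · 5.778/(2.529 + 5.778) = 7.860 V.

V_out ≈ 7.86 V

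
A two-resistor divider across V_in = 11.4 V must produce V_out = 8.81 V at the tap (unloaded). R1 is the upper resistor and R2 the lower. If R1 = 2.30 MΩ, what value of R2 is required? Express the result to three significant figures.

The divider ratio is R2/(R1+R2) = 8.81/11.4 = 0.7728.
Rearranging, R2 = R1·k/(1−k) = 2.30 × 3.402 = 7.824 MΩ.

R2 ≈ 7.82 MΩ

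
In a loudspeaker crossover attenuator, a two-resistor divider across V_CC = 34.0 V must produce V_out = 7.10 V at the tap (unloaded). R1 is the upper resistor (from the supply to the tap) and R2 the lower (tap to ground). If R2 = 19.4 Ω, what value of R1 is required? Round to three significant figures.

Required fraction k = V_out/V_CC = 0.2088.
Rearranging, R1 = R2·(1−k)/k = 19.4 × 3.789 = 73.50 Ω.

R1 ≈ 73.5 Ω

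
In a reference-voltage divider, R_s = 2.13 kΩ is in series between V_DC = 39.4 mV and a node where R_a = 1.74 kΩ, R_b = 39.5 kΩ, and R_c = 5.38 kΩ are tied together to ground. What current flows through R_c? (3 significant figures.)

I ≈ 2.74 µA

Combine the parallel branches: R_p = (1/1.74 + 1/39.5 + 1/5.38)⁻¹ = 1.272 kΩ.
V_A = 39.4 × 1.272/3.402 = 14.73 mV.
Branch current I = V_A/R_c = 14.73/5.38 = 2.739 µA.
(Equivalently: I_total = 11.58 µA, then current-divider fraction G_k/ΣG = 0.2365.)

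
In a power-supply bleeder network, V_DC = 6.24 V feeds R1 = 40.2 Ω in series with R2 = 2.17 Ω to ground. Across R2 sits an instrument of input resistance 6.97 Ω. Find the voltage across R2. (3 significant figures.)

The load sits in parallel with R2, giving an effective lower resistance R2' = R2·R_L/(R2+R_L) = 1.655 Ω.
Now apply the divider: V_out = 6.24 × 0.03954 = 0.2467 V.

V_out ≈ 0.247 V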